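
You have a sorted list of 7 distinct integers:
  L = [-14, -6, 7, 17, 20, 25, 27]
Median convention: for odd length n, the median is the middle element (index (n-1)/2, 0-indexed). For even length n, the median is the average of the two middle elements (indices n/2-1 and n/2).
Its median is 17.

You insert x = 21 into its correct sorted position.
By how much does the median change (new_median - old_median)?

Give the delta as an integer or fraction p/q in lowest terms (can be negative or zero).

Answer: 3/2

Derivation:
Old median = 17
After inserting x = 21: new sorted = [-14, -6, 7, 17, 20, 21, 25, 27]
New median = 37/2
Delta = 37/2 - 17 = 3/2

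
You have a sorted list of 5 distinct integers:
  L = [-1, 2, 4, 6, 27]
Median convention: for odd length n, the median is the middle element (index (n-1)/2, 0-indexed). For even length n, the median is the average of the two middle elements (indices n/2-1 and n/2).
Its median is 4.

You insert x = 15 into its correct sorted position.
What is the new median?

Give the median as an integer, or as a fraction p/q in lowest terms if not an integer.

Old list (sorted, length 5): [-1, 2, 4, 6, 27]
Old median = 4
Insert x = 15
Old length odd (5). Middle was index 2 = 4.
New length even (6). New median = avg of two middle elements.
x = 15: 4 elements are < x, 1 elements are > x.
New sorted list: [-1, 2, 4, 6, 15, 27]
New median = 5

Answer: 5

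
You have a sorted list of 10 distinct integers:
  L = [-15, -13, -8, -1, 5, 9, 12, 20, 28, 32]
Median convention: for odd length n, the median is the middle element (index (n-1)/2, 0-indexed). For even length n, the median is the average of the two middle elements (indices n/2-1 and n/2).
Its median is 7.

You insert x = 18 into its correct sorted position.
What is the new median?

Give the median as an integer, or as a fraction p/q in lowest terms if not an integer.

Answer: 9

Derivation:
Old list (sorted, length 10): [-15, -13, -8, -1, 5, 9, 12, 20, 28, 32]
Old median = 7
Insert x = 18
Old length even (10). Middle pair: indices 4,5 = 5,9.
New length odd (11). New median = single middle element.
x = 18: 7 elements are < x, 3 elements are > x.
New sorted list: [-15, -13, -8, -1, 5, 9, 12, 18, 20, 28, 32]
New median = 9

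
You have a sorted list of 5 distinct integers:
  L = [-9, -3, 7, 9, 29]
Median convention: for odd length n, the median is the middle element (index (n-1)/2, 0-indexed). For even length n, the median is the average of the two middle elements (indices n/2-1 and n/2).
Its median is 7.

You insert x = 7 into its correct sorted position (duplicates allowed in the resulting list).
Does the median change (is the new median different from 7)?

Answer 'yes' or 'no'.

Answer: no

Derivation:
Old median = 7
Insert x = 7
New median = 7
Changed? no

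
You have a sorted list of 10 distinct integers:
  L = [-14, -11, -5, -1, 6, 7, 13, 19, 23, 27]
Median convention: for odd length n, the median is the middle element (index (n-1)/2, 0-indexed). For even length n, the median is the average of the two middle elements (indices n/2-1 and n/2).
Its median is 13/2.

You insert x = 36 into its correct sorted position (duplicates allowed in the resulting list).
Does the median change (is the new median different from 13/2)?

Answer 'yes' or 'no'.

Old median = 13/2
Insert x = 36
New median = 7
Changed? yes

Answer: yes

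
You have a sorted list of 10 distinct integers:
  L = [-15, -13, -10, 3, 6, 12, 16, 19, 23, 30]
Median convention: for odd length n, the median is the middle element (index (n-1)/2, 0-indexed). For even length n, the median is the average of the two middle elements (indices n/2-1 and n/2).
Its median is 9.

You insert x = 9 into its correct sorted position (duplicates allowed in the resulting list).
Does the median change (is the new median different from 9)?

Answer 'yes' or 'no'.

Old median = 9
Insert x = 9
New median = 9
Changed? no

Answer: no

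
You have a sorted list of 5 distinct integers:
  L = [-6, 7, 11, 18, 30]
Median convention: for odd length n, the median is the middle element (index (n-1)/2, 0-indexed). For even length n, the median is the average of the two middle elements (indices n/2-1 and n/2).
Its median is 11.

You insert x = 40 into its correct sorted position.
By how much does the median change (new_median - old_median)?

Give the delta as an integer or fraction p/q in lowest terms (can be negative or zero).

Old median = 11
After inserting x = 40: new sorted = [-6, 7, 11, 18, 30, 40]
New median = 29/2
Delta = 29/2 - 11 = 7/2

Answer: 7/2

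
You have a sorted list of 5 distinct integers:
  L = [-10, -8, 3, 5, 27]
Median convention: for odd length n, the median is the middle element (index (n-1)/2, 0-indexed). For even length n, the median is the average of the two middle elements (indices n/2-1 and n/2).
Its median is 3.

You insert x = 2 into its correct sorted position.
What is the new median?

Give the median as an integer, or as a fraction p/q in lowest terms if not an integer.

Answer: 5/2

Derivation:
Old list (sorted, length 5): [-10, -8, 3, 5, 27]
Old median = 3
Insert x = 2
Old length odd (5). Middle was index 2 = 3.
New length even (6). New median = avg of two middle elements.
x = 2: 2 elements are < x, 3 elements are > x.
New sorted list: [-10, -8, 2, 3, 5, 27]
New median = 5/2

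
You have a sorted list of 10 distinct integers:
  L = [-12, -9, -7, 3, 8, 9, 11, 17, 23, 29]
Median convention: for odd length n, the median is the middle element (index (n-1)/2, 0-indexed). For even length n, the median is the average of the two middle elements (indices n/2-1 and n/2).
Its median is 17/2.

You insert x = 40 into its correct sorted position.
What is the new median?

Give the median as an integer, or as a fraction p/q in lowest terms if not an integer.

Answer: 9

Derivation:
Old list (sorted, length 10): [-12, -9, -7, 3, 8, 9, 11, 17, 23, 29]
Old median = 17/2
Insert x = 40
Old length even (10). Middle pair: indices 4,5 = 8,9.
New length odd (11). New median = single middle element.
x = 40: 10 elements are < x, 0 elements are > x.
New sorted list: [-12, -9, -7, 3, 8, 9, 11, 17, 23, 29, 40]
New median = 9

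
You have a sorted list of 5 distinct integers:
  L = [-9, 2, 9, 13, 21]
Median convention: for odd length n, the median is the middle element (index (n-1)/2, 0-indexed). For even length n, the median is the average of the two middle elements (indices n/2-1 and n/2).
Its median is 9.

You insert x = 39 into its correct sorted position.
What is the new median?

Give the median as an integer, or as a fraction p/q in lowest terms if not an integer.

Answer: 11

Derivation:
Old list (sorted, length 5): [-9, 2, 9, 13, 21]
Old median = 9
Insert x = 39
Old length odd (5). Middle was index 2 = 9.
New length even (6). New median = avg of two middle elements.
x = 39: 5 elements are < x, 0 elements are > x.
New sorted list: [-9, 2, 9, 13, 21, 39]
New median = 11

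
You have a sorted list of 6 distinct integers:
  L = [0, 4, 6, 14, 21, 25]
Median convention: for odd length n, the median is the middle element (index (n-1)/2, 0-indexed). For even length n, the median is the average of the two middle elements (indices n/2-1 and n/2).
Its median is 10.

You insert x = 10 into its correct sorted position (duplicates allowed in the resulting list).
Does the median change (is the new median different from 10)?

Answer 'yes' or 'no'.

Answer: no

Derivation:
Old median = 10
Insert x = 10
New median = 10
Changed? no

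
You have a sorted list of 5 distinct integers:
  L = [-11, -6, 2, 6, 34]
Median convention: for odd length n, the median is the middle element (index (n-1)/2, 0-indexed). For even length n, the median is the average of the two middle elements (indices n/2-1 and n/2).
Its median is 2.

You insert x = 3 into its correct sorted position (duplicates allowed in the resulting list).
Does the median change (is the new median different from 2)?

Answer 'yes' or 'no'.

Answer: yes

Derivation:
Old median = 2
Insert x = 3
New median = 5/2
Changed? yes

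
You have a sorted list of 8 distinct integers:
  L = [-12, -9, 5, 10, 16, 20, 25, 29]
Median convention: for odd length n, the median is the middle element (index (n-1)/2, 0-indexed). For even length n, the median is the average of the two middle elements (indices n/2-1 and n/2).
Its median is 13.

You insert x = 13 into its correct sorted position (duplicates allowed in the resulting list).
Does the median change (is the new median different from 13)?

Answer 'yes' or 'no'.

Answer: no

Derivation:
Old median = 13
Insert x = 13
New median = 13
Changed? no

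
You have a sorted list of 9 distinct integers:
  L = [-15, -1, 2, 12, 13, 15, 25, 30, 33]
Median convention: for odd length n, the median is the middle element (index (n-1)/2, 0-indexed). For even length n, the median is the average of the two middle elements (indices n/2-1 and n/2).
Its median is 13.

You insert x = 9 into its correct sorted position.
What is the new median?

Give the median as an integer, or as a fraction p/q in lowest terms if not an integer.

Old list (sorted, length 9): [-15, -1, 2, 12, 13, 15, 25, 30, 33]
Old median = 13
Insert x = 9
Old length odd (9). Middle was index 4 = 13.
New length even (10). New median = avg of two middle elements.
x = 9: 3 elements are < x, 6 elements are > x.
New sorted list: [-15, -1, 2, 9, 12, 13, 15, 25, 30, 33]
New median = 25/2

Answer: 25/2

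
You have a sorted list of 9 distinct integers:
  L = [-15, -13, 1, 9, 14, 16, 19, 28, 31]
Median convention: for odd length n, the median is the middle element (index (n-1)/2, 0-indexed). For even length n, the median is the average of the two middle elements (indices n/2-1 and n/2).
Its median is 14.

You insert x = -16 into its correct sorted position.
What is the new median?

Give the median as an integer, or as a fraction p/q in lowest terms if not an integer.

Old list (sorted, length 9): [-15, -13, 1, 9, 14, 16, 19, 28, 31]
Old median = 14
Insert x = -16
Old length odd (9). Middle was index 4 = 14.
New length even (10). New median = avg of two middle elements.
x = -16: 0 elements are < x, 9 elements are > x.
New sorted list: [-16, -15, -13, 1, 9, 14, 16, 19, 28, 31]
New median = 23/2

Answer: 23/2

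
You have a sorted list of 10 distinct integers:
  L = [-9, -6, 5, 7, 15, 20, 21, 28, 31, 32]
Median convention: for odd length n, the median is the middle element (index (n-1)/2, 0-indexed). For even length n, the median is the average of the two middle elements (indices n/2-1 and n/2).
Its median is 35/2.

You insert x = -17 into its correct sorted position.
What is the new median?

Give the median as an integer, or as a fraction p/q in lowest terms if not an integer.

Answer: 15

Derivation:
Old list (sorted, length 10): [-9, -6, 5, 7, 15, 20, 21, 28, 31, 32]
Old median = 35/2
Insert x = -17
Old length even (10). Middle pair: indices 4,5 = 15,20.
New length odd (11). New median = single middle element.
x = -17: 0 elements are < x, 10 elements are > x.
New sorted list: [-17, -9, -6, 5, 7, 15, 20, 21, 28, 31, 32]
New median = 15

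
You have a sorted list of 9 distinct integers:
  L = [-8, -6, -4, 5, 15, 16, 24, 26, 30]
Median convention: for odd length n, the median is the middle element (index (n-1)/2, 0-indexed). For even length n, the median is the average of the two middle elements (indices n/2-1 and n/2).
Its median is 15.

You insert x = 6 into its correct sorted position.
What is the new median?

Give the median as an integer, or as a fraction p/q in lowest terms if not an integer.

Answer: 21/2

Derivation:
Old list (sorted, length 9): [-8, -6, -4, 5, 15, 16, 24, 26, 30]
Old median = 15
Insert x = 6
Old length odd (9). Middle was index 4 = 15.
New length even (10). New median = avg of two middle elements.
x = 6: 4 elements are < x, 5 elements are > x.
New sorted list: [-8, -6, -4, 5, 6, 15, 16, 24, 26, 30]
New median = 21/2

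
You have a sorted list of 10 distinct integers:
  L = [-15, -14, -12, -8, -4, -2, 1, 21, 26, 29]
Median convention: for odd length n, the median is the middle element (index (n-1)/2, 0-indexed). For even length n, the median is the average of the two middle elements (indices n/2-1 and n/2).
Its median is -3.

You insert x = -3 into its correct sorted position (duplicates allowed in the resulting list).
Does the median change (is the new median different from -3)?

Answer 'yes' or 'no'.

Old median = -3
Insert x = -3
New median = -3
Changed? no

Answer: no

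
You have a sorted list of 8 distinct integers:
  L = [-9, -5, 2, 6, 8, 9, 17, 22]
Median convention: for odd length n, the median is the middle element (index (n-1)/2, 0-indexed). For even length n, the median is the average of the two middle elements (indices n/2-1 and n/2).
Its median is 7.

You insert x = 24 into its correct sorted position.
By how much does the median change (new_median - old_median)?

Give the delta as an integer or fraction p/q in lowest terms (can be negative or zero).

Answer: 1

Derivation:
Old median = 7
After inserting x = 24: new sorted = [-9, -5, 2, 6, 8, 9, 17, 22, 24]
New median = 8
Delta = 8 - 7 = 1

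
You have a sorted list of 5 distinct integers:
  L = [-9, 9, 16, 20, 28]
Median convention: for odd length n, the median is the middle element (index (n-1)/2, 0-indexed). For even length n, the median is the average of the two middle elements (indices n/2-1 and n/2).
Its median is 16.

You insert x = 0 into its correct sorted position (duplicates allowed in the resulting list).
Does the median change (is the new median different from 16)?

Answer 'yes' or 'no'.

Old median = 16
Insert x = 0
New median = 25/2
Changed? yes

Answer: yes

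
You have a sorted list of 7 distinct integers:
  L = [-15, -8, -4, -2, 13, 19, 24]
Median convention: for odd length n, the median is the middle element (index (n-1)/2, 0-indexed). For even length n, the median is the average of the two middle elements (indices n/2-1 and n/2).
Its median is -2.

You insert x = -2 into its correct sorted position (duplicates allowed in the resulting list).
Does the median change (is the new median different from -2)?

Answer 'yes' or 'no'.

Old median = -2
Insert x = -2
New median = -2
Changed? no

Answer: no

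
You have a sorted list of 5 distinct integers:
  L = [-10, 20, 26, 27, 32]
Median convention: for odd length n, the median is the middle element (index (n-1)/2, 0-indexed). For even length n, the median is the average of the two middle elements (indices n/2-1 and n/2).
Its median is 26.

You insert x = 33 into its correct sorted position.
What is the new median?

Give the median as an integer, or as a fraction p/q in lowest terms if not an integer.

Old list (sorted, length 5): [-10, 20, 26, 27, 32]
Old median = 26
Insert x = 33
Old length odd (5). Middle was index 2 = 26.
New length even (6). New median = avg of two middle elements.
x = 33: 5 elements are < x, 0 elements are > x.
New sorted list: [-10, 20, 26, 27, 32, 33]
New median = 53/2

Answer: 53/2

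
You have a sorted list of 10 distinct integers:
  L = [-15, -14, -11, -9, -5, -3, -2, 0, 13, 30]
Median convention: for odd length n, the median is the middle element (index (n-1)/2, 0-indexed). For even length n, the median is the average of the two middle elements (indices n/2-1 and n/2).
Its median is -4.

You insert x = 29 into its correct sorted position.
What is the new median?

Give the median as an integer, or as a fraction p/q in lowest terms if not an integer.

Answer: -3

Derivation:
Old list (sorted, length 10): [-15, -14, -11, -9, -5, -3, -2, 0, 13, 30]
Old median = -4
Insert x = 29
Old length even (10). Middle pair: indices 4,5 = -5,-3.
New length odd (11). New median = single middle element.
x = 29: 9 elements are < x, 1 elements are > x.
New sorted list: [-15, -14, -11, -9, -5, -3, -2, 0, 13, 29, 30]
New median = -3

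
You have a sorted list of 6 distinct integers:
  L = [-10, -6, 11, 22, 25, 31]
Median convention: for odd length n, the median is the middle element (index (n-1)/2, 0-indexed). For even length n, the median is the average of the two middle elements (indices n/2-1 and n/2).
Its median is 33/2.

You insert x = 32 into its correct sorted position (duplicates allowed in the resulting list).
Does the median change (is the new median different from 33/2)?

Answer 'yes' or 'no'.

Answer: yes

Derivation:
Old median = 33/2
Insert x = 32
New median = 22
Changed? yes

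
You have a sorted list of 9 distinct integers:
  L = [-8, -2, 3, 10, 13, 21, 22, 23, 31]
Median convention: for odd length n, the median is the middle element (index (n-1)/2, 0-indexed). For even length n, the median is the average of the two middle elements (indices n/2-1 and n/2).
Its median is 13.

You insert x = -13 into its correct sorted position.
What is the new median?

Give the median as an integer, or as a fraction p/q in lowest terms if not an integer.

Answer: 23/2

Derivation:
Old list (sorted, length 9): [-8, -2, 3, 10, 13, 21, 22, 23, 31]
Old median = 13
Insert x = -13
Old length odd (9). Middle was index 4 = 13.
New length even (10). New median = avg of two middle elements.
x = -13: 0 elements are < x, 9 elements are > x.
New sorted list: [-13, -8, -2, 3, 10, 13, 21, 22, 23, 31]
New median = 23/2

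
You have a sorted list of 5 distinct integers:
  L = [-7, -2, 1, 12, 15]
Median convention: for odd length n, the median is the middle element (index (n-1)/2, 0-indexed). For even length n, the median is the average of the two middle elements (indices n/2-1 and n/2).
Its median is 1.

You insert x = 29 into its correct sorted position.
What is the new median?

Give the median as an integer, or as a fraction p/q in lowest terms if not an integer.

Old list (sorted, length 5): [-7, -2, 1, 12, 15]
Old median = 1
Insert x = 29
Old length odd (5). Middle was index 2 = 1.
New length even (6). New median = avg of two middle elements.
x = 29: 5 elements are < x, 0 elements are > x.
New sorted list: [-7, -2, 1, 12, 15, 29]
New median = 13/2

Answer: 13/2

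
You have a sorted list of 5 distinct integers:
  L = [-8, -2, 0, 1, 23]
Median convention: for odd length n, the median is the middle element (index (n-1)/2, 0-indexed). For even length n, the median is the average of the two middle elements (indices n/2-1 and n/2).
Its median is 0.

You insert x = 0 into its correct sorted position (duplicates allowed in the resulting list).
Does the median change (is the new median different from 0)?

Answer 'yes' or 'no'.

Answer: no

Derivation:
Old median = 0
Insert x = 0
New median = 0
Changed? no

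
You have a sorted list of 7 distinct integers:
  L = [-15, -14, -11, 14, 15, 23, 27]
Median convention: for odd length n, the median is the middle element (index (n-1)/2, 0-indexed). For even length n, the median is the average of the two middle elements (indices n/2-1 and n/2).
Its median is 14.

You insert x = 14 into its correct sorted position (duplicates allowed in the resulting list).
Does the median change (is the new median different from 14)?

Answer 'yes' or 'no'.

Answer: no

Derivation:
Old median = 14
Insert x = 14
New median = 14
Changed? no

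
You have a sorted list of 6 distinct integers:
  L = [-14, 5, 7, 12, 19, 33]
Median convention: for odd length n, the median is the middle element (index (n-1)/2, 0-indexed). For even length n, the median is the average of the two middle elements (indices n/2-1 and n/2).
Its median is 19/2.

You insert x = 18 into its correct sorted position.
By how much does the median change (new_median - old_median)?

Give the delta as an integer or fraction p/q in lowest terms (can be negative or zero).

Old median = 19/2
After inserting x = 18: new sorted = [-14, 5, 7, 12, 18, 19, 33]
New median = 12
Delta = 12 - 19/2 = 5/2

Answer: 5/2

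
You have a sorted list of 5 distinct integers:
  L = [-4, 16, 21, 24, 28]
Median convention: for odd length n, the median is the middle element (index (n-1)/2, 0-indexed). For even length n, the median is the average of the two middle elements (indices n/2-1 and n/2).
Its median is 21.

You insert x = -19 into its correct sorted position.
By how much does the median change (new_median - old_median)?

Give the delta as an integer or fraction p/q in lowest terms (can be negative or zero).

Old median = 21
After inserting x = -19: new sorted = [-19, -4, 16, 21, 24, 28]
New median = 37/2
Delta = 37/2 - 21 = -5/2

Answer: -5/2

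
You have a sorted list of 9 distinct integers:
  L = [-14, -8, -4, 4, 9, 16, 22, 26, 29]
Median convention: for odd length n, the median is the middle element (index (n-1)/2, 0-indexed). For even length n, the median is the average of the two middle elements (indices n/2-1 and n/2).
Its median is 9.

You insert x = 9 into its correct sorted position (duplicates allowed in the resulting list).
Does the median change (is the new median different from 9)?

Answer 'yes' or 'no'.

Answer: no

Derivation:
Old median = 9
Insert x = 9
New median = 9
Changed? no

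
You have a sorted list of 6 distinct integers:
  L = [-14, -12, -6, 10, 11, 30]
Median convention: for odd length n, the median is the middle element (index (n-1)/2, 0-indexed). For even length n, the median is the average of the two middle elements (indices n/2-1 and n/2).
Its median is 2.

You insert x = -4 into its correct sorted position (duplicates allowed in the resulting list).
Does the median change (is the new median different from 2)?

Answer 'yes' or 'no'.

Old median = 2
Insert x = -4
New median = -4
Changed? yes

Answer: yes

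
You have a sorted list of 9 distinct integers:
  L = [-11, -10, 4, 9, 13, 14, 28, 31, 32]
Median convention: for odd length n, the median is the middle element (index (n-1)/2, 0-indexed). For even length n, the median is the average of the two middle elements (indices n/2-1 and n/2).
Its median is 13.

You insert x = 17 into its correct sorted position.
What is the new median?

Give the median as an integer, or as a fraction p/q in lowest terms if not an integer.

Old list (sorted, length 9): [-11, -10, 4, 9, 13, 14, 28, 31, 32]
Old median = 13
Insert x = 17
Old length odd (9). Middle was index 4 = 13.
New length even (10). New median = avg of two middle elements.
x = 17: 6 elements are < x, 3 elements are > x.
New sorted list: [-11, -10, 4, 9, 13, 14, 17, 28, 31, 32]
New median = 27/2

Answer: 27/2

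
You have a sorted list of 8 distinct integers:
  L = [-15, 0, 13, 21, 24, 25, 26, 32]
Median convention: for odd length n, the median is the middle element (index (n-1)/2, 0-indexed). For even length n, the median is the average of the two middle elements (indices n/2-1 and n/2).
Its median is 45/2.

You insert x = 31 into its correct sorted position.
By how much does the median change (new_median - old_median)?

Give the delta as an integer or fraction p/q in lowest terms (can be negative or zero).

Old median = 45/2
After inserting x = 31: new sorted = [-15, 0, 13, 21, 24, 25, 26, 31, 32]
New median = 24
Delta = 24 - 45/2 = 3/2

Answer: 3/2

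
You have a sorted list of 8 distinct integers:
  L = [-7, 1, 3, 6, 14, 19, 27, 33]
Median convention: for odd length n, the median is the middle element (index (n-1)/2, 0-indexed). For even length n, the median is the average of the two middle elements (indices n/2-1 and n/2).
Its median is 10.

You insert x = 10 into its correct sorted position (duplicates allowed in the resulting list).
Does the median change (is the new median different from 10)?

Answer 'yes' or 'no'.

Answer: no

Derivation:
Old median = 10
Insert x = 10
New median = 10
Changed? no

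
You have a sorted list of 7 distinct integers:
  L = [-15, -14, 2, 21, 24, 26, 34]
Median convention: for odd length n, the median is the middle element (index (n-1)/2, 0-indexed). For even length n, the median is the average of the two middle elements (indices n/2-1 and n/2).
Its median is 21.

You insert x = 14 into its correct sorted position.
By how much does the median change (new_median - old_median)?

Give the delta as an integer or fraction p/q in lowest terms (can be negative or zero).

Answer: -7/2

Derivation:
Old median = 21
After inserting x = 14: new sorted = [-15, -14, 2, 14, 21, 24, 26, 34]
New median = 35/2
Delta = 35/2 - 21 = -7/2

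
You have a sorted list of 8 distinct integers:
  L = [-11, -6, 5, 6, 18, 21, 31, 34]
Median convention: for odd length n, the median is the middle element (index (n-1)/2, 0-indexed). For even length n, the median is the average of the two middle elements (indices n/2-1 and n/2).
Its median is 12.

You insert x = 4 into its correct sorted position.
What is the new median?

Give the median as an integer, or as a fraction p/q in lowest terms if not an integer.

Answer: 6

Derivation:
Old list (sorted, length 8): [-11, -6, 5, 6, 18, 21, 31, 34]
Old median = 12
Insert x = 4
Old length even (8). Middle pair: indices 3,4 = 6,18.
New length odd (9). New median = single middle element.
x = 4: 2 elements are < x, 6 elements are > x.
New sorted list: [-11, -6, 4, 5, 6, 18, 21, 31, 34]
New median = 6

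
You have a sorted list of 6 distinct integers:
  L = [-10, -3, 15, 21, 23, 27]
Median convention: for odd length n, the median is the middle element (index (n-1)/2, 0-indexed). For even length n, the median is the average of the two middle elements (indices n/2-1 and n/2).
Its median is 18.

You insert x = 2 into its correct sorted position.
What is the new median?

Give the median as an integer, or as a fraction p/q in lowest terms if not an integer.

Answer: 15

Derivation:
Old list (sorted, length 6): [-10, -3, 15, 21, 23, 27]
Old median = 18
Insert x = 2
Old length even (6). Middle pair: indices 2,3 = 15,21.
New length odd (7). New median = single middle element.
x = 2: 2 elements are < x, 4 elements are > x.
New sorted list: [-10, -3, 2, 15, 21, 23, 27]
New median = 15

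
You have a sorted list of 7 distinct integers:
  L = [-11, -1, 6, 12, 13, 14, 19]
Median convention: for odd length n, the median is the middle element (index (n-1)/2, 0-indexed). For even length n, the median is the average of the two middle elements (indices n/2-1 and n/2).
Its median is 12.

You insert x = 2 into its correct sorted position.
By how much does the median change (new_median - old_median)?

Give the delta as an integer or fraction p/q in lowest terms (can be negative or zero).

Answer: -3

Derivation:
Old median = 12
After inserting x = 2: new sorted = [-11, -1, 2, 6, 12, 13, 14, 19]
New median = 9
Delta = 9 - 12 = -3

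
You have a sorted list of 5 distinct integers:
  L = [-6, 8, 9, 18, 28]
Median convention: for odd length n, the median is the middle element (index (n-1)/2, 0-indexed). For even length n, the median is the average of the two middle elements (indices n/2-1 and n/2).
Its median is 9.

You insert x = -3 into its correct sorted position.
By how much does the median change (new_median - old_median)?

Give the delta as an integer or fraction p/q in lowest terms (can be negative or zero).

Old median = 9
After inserting x = -3: new sorted = [-6, -3, 8, 9, 18, 28]
New median = 17/2
Delta = 17/2 - 9 = -1/2

Answer: -1/2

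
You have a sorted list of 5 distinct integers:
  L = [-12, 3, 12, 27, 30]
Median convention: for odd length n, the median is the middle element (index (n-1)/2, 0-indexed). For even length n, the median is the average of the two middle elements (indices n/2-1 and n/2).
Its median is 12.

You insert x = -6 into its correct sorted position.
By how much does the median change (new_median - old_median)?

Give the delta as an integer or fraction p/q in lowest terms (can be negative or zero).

Old median = 12
After inserting x = -6: new sorted = [-12, -6, 3, 12, 27, 30]
New median = 15/2
Delta = 15/2 - 12 = -9/2

Answer: -9/2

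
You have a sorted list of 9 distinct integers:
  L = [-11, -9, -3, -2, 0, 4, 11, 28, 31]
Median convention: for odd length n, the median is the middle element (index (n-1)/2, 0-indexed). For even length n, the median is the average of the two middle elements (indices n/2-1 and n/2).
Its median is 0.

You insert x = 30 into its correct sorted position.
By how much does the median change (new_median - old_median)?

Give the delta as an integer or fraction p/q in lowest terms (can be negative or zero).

Old median = 0
After inserting x = 30: new sorted = [-11, -9, -3, -2, 0, 4, 11, 28, 30, 31]
New median = 2
Delta = 2 - 0 = 2

Answer: 2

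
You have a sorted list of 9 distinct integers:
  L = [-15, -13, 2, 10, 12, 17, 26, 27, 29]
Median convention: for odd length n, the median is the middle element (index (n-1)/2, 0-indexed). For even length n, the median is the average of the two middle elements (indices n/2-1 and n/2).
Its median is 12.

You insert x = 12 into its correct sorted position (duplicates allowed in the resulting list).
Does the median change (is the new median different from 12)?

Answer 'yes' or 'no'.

Answer: no

Derivation:
Old median = 12
Insert x = 12
New median = 12
Changed? no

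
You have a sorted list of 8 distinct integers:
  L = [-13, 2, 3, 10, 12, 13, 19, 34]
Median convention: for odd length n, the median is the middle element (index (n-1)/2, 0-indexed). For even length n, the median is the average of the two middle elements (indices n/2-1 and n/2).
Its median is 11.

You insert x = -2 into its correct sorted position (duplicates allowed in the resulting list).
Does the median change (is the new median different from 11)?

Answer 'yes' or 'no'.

Answer: yes

Derivation:
Old median = 11
Insert x = -2
New median = 10
Changed? yes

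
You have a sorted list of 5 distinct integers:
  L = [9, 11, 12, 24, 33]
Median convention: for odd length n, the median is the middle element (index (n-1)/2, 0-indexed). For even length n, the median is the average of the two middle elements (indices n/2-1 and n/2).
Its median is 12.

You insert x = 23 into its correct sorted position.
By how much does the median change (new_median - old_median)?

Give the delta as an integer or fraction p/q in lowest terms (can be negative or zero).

Old median = 12
After inserting x = 23: new sorted = [9, 11, 12, 23, 24, 33]
New median = 35/2
Delta = 35/2 - 12 = 11/2

Answer: 11/2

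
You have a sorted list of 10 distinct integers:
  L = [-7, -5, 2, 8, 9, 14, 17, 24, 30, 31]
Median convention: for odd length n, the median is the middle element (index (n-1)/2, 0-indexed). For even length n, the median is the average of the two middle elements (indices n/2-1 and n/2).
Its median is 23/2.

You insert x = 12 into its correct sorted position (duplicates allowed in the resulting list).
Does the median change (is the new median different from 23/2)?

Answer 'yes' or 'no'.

Old median = 23/2
Insert x = 12
New median = 12
Changed? yes

Answer: yes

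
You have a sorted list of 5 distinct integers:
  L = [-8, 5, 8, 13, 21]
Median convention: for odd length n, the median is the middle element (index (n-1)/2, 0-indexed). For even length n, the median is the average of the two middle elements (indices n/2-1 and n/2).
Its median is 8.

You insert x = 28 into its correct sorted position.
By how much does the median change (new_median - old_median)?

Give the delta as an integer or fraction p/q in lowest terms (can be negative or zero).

Old median = 8
After inserting x = 28: new sorted = [-8, 5, 8, 13, 21, 28]
New median = 21/2
Delta = 21/2 - 8 = 5/2

Answer: 5/2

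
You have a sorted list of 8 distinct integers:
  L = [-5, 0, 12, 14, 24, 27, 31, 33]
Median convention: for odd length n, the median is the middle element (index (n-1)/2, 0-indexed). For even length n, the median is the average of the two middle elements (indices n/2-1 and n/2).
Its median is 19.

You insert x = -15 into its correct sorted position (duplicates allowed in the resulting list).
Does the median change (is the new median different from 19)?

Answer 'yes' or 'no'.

Old median = 19
Insert x = -15
New median = 14
Changed? yes

Answer: yes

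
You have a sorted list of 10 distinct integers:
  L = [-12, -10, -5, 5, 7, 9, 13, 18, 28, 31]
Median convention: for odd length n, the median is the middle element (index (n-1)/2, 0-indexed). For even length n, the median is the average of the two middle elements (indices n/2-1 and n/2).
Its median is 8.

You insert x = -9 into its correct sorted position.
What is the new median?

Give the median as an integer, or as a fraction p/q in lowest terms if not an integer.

Old list (sorted, length 10): [-12, -10, -5, 5, 7, 9, 13, 18, 28, 31]
Old median = 8
Insert x = -9
Old length even (10). Middle pair: indices 4,5 = 7,9.
New length odd (11). New median = single middle element.
x = -9: 2 elements are < x, 8 elements are > x.
New sorted list: [-12, -10, -9, -5, 5, 7, 9, 13, 18, 28, 31]
New median = 7

Answer: 7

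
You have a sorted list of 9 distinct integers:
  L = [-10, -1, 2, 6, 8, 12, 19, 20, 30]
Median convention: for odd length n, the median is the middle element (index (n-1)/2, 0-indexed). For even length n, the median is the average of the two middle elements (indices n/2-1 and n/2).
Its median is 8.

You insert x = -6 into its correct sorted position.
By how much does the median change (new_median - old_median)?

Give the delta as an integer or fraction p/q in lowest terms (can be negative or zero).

Old median = 8
After inserting x = -6: new sorted = [-10, -6, -1, 2, 6, 8, 12, 19, 20, 30]
New median = 7
Delta = 7 - 8 = -1

Answer: -1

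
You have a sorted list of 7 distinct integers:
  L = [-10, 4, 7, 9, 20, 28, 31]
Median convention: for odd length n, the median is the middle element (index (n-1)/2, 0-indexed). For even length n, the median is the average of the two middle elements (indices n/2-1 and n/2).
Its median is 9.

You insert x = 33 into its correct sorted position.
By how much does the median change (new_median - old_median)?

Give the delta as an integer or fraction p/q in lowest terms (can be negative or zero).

Answer: 11/2

Derivation:
Old median = 9
After inserting x = 33: new sorted = [-10, 4, 7, 9, 20, 28, 31, 33]
New median = 29/2
Delta = 29/2 - 9 = 11/2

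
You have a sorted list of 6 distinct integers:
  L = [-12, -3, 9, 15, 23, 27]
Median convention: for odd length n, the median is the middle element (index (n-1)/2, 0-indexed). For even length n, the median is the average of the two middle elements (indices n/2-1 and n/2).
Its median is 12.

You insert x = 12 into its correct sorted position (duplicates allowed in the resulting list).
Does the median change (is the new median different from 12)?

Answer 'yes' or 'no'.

Answer: no

Derivation:
Old median = 12
Insert x = 12
New median = 12
Changed? no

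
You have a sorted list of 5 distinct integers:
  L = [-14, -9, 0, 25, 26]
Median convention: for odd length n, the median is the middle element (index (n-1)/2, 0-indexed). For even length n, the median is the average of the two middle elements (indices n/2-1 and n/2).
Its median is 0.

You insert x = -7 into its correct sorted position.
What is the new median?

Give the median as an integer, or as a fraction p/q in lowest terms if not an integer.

Answer: -7/2

Derivation:
Old list (sorted, length 5): [-14, -9, 0, 25, 26]
Old median = 0
Insert x = -7
Old length odd (5). Middle was index 2 = 0.
New length even (6). New median = avg of two middle elements.
x = -7: 2 elements are < x, 3 elements are > x.
New sorted list: [-14, -9, -7, 0, 25, 26]
New median = -7/2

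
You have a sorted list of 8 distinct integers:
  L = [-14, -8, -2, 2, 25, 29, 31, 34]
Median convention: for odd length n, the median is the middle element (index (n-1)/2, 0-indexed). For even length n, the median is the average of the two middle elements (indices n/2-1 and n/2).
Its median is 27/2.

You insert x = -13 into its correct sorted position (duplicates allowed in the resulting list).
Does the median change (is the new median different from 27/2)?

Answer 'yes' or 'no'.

Old median = 27/2
Insert x = -13
New median = 2
Changed? yes

Answer: yes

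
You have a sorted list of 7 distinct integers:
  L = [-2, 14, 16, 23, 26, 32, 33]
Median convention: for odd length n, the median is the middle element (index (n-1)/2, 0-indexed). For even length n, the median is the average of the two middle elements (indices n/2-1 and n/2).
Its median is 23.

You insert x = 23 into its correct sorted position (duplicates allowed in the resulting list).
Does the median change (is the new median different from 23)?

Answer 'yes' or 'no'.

Answer: no

Derivation:
Old median = 23
Insert x = 23
New median = 23
Changed? no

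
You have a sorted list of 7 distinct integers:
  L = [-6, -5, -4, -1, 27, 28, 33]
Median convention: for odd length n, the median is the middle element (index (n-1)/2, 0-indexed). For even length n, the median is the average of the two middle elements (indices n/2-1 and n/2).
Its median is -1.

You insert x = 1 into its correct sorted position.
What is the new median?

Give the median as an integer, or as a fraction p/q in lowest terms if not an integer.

Answer: 0

Derivation:
Old list (sorted, length 7): [-6, -5, -4, -1, 27, 28, 33]
Old median = -1
Insert x = 1
Old length odd (7). Middle was index 3 = -1.
New length even (8). New median = avg of two middle elements.
x = 1: 4 elements are < x, 3 elements are > x.
New sorted list: [-6, -5, -4, -1, 1, 27, 28, 33]
New median = 0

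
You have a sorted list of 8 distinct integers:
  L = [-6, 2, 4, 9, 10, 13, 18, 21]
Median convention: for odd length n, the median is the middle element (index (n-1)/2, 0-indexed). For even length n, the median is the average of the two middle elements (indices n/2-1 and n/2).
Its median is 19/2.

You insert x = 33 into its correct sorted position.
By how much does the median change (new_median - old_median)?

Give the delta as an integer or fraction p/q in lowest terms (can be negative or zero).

Answer: 1/2

Derivation:
Old median = 19/2
After inserting x = 33: new sorted = [-6, 2, 4, 9, 10, 13, 18, 21, 33]
New median = 10
Delta = 10 - 19/2 = 1/2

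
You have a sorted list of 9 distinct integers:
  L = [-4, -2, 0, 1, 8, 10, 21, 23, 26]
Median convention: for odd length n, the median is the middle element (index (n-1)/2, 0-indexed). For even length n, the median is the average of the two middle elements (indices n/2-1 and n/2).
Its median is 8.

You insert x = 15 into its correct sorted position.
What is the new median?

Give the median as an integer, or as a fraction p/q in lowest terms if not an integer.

Old list (sorted, length 9): [-4, -2, 0, 1, 8, 10, 21, 23, 26]
Old median = 8
Insert x = 15
Old length odd (9). Middle was index 4 = 8.
New length even (10). New median = avg of two middle elements.
x = 15: 6 elements are < x, 3 elements are > x.
New sorted list: [-4, -2, 0, 1, 8, 10, 15, 21, 23, 26]
New median = 9

Answer: 9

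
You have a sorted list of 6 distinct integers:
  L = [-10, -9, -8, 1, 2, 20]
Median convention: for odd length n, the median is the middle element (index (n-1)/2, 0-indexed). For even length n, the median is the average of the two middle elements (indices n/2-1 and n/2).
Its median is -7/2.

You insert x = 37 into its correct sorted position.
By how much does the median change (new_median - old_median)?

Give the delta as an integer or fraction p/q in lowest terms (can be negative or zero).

Answer: 9/2

Derivation:
Old median = -7/2
After inserting x = 37: new sorted = [-10, -9, -8, 1, 2, 20, 37]
New median = 1
Delta = 1 - -7/2 = 9/2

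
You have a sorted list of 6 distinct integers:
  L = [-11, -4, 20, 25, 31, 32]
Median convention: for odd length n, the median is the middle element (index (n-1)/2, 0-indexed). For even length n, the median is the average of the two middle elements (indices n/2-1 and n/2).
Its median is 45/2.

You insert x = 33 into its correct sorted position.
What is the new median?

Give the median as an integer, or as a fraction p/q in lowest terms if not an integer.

Answer: 25

Derivation:
Old list (sorted, length 6): [-11, -4, 20, 25, 31, 32]
Old median = 45/2
Insert x = 33
Old length even (6). Middle pair: indices 2,3 = 20,25.
New length odd (7). New median = single middle element.
x = 33: 6 elements are < x, 0 elements are > x.
New sorted list: [-11, -4, 20, 25, 31, 32, 33]
New median = 25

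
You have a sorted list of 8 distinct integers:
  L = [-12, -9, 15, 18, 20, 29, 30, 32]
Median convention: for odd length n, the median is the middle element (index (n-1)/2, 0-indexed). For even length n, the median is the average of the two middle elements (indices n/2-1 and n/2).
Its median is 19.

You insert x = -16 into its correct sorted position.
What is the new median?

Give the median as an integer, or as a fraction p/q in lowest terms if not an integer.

Answer: 18

Derivation:
Old list (sorted, length 8): [-12, -9, 15, 18, 20, 29, 30, 32]
Old median = 19
Insert x = -16
Old length even (8). Middle pair: indices 3,4 = 18,20.
New length odd (9). New median = single middle element.
x = -16: 0 elements are < x, 8 elements are > x.
New sorted list: [-16, -12, -9, 15, 18, 20, 29, 30, 32]
New median = 18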